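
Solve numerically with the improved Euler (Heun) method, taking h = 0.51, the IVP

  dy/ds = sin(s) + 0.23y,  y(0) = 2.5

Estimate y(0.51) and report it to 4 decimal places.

Heun: k1 = f(s_n, y_n); k2 = f(s_n + h, y_n + h·k1); y_{n+1} = y_n + (h/2)·(k1 + k2).
s=0.000000, y=2.500000:
  k1 = f(0.000000, 2.500000) = 0.575000
  k2 = f(0.510000, 2.793250) = 1.130625
  y ← 2.500000 + (0.51/2)·(0.575000 + 1.130625) = 2.934934
y(0.51) ≈ 2.9349

2.9349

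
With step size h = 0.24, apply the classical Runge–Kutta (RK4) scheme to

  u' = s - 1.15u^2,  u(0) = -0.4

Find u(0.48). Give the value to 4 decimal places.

-0.3770

RK4: k1 = f(s_n, u_n); k2 = f(s_n + h/2, u_n + (h/2)·k1); k3 = f(s_n + h/2, u_n + (h/2)·k2); k4 = f(s_n + h, u_n + h·k3); u_{n+1} = u_n + (h/6)·(k1 + 2k2 + 2k3 + k4).
s=0.000000, u=-0.400000:
  k1 = f(0.000000, -0.400000) = -0.184000
  k2 = f(0.120000, -0.422080) = -0.084874
  k3 = f(0.120000, -0.410185) = -0.073489
  k4 = f(0.240000, -0.417637) = 0.039416
  u ← -0.400000 + (0.24/6)·(k1 + 2k2 + 2k3 + k4) = -0.418452
s=0.240000, u=-0.418452:
  k1 = f(0.240000, -0.418452) = 0.038632
  k2 = f(0.360000, -0.413817) = 0.163069
  k3 = f(0.360000, -0.398884) = 0.177025
  k4 = f(0.480000, -0.375966) = 0.317447
  u ← -0.418452 + (0.24/6)·(k1 + 2k2 + 2k3 + k4) = -0.377002
u(0.48) ≈ -0.3770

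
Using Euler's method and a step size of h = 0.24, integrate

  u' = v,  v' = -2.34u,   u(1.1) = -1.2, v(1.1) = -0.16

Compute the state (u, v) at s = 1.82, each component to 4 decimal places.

Euler on (u,v): u_{n+1} = u_n + h·u', v_{n+1} = v_n + h·v'.
1.100000: (-1.200000, -0.160000); f=(-0.160000, 2.808000) → (-1.238400, 0.513920)
1.340000: (-1.238400, 0.513920); f=(0.513920, 2.897856) → (-1.115059, 1.209405)
1.580000: (-1.115059, 1.209405); f=(1.209405, 2.609239) → (-0.824802, 1.835623)
(u(1.82), v(1.82)) ≈ (-0.8248, 1.8356)

-0.8248, 1.8356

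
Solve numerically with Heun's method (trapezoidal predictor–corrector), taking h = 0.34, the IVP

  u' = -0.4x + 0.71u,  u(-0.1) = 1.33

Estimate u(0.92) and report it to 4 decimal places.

Heun: k1 = f(x_n, u_n); k2 = f(x_n + h, u_n + h·k1); u_{n+1} = u_n + (h/2)·(k1 + k2).
x=-0.100000, u=1.330000:
  k1 = f(-0.100000, 1.330000) = 0.984300
  k2 = f(0.240000, 1.664662) = 1.085910
  u ← 1.330000 + (0.34/2)·(0.984300 + 1.085910) = 1.681936
x=0.240000, u=1.681936:
  k1 = f(0.240000, 1.681936) = 1.098174
  k2 = f(0.580000, 2.055315) = 1.227274
  u ← 1.681936 + (0.34/2)·(1.098174 + 1.227274) = 2.077262
x=0.580000, u=2.077262:
  k1 = f(0.580000, 2.077262) = 1.242856
  k2 = f(0.920000, 2.499833) = 1.406881
  u ← 2.077262 + (0.34/2)·(1.242856 + 1.406881) = 2.527717
u(0.92) ≈ 2.5277

2.5277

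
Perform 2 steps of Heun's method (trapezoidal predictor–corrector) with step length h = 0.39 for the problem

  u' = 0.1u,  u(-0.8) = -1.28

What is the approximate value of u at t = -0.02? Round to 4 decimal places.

-1.3838

Heun: k1 = f(t_n, u_n); k2 = f(t_n + h, u_n + h·k1); u_{n+1} = u_n + (h/2)·(k1 + k2).
t=-0.800000, u=-1.280000:
  k1 = f(-0.800000, -1.280000) = -0.128000
  k2 = f(-0.410000, -1.329920) = -0.132992
  u ← -1.280000 + (0.39/2)·(-0.128000 + (-0.132992)) = -1.330893
t=-0.410000, u=-1.330893:
  k1 = f(-0.410000, -1.330893) = -0.133089
  k2 = f(-0.020000, -1.382798) = -0.138280
  u ← -1.330893 + (0.39/2)·(-0.133089 + (-0.138280)) = -1.383810
u(-0.02) ≈ -1.3838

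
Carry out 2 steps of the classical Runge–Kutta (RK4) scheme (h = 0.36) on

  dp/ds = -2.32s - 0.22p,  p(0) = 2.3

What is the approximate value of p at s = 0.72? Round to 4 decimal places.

1.3923

RK4: k1 = f(s_n, p_n); k2 = f(s_n + h/2, p_n + (h/2)·k1); k3 = f(s_n + h/2, p_n + (h/2)·k2); k4 = f(s_n + h, p_n + h·k3); p_{n+1} = p_n + (h/6)·(k1 + 2k2 + 2k3 + k4).
s=0.000000, p=2.300000:
  k1 = f(0.000000, 2.300000) = -0.506000
  k2 = f(0.180000, 2.208920) = -0.903562
  k3 = f(0.180000, 2.137359) = -0.887819
  k4 = f(0.360000, 1.980385) = -1.270885
  p ← 2.300000 + (0.36/6)·(k1 + 2k2 + 2k3 + k4) = 1.978421
s=0.360000, p=1.978421:
  k1 = f(0.360000, 1.978421) = -1.270453
  k2 = f(0.540000, 1.749740) = -1.637743
  k3 = f(0.540000, 1.683627) = -1.623198
  k4 = f(0.720000, 1.394070) = -1.977095
  p ← 1.978421 + (0.36/6)·(k1 + 2k2 + 2k3 + k4) = 1.392255
p(0.72) ≈ 1.3923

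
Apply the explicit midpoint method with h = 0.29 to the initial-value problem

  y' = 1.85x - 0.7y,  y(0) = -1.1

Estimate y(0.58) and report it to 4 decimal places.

-0.4541

Midpoint: k1 = f(x_n, y_n); k2 = f(x_n + h/2, y_n + (h/2)·k1); y_{n+1} = y_n + h·k2.
x=0.000000, y=-1.100000:
  k1 = f(0.000000, -1.100000) = 0.770000
  k2 = f(0.145000, -0.988350) = 0.960095
  y ← -1.100000 + 0.29·0.960095 = -0.821572
x=0.290000, y=-0.821572:
  k1 = f(0.290000, -0.821572) = 1.111601
  k2 = f(0.435000, -0.660390) = 1.267023
  y ← -0.821572 + 0.29·1.267023 = -0.454136
y(0.58) ≈ -0.4541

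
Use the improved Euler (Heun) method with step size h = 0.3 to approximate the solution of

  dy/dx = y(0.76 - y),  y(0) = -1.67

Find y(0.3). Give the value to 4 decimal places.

Heun: k1 = f(x_n, y_n); k2 = f(x_n + h, y_n + h·k1); y_{n+1} = y_n + (h/2)·(k1 + k2).
x=0.000000, y=-1.670000:
  k1 = f(0.000000, -1.670000) = -4.058100
  k2 = f(0.300000, -2.887430) = -10.531699
  y ← -1.670000 + (0.3/2)·(-4.058100 + (-10.531699)) = -3.858470
y(0.3) ≈ -3.8585

-3.8585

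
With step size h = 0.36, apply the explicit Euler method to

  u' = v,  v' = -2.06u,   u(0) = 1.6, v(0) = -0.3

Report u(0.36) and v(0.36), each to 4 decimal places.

1.4920, -1.4866

Euler on (u,v): u_{n+1} = u_n + h·u', v_{n+1} = v_n + h·v'.
0.000000: (1.600000, -0.300000); f=(-0.300000, -3.296000) → (1.492000, -1.486560)
(u(0.36), v(0.36)) ≈ (1.4920, -1.4866)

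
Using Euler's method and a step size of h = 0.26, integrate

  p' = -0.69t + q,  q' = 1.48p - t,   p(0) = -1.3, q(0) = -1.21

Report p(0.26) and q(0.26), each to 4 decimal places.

Euler on (p,q): p_{n+1} = p_n + h·p', q_{n+1} = q_n + h·q'.
0.000000: (-1.300000, -1.210000); f=(-1.210000, -1.924000) → (-1.614600, -1.710240)
(p(0.26), q(0.26)) ≈ (-1.6146, -1.7102)

-1.6146, -1.7102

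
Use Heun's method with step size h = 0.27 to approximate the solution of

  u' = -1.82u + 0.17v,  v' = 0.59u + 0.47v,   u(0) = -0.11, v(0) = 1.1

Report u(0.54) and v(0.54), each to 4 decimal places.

0.0285, 1.4061

Heun on (u,v): k1 = f(t_n, state_n); k2 = f(t_n + h, state_n + h·k1); state_{n+1} = state_n + (h/2)·(k1 + k2).
0.000000: (-0.110000, 1.100000)
  k1 = (0.387200, 0.452100)
  predictor → (-0.005456, 1.222067)
  k2 = (0.217681, 0.571152)
  → (-0.028341, 1.238139)
0.270000: (-0.028341, 1.238139)
  k1 = (0.262064, 0.565204)
  predictor → (0.042416, 1.390744)
  k2 = (0.159229, 0.678675)
  → (0.028534, 1.406063)
(u(0.54), v(0.54)) ≈ (0.0285, 1.4061)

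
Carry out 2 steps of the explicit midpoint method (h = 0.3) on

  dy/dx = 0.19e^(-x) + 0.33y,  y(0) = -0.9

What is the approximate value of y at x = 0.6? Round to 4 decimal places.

Midpoint: k1 = f(x_n, y_n); k2 = f(x_n + h/2, y_n + (h/2)·k1); y_{n+1} = y_n + h·k2.
x=0.000000, y=-0.900000:
  k1 = f(0.000000, -0.900000) = -0.107000
  k2 = f(0.150000, -0.916050) = -0.138762
  y ← -0.900000 + 0.3·(-0.138762) = -0.941629
x=0.300000, y=-0.941629:
  k1 = f(0.300000, -0.941629) = -0.169982
  k2 = f(0.450000, -0.967126) = -0.198002
  y ← -0.941629 + 0.3·(-0.198002) = -1.001029
y(0.6) ≈ -1.0010

-1.0010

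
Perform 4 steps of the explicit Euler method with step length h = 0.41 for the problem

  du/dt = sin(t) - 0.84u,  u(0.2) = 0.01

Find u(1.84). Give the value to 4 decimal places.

0.7607

Euler: u_{n+1} = u_n + h·f(t_n, u_n).
t=0.200000, u=0.010000: f=0.190269 → u ← 0.010000 + 0.41·0.190269 = 0.088010
t=0.610000, u=0.088010: f=0.498939 → u ← 0.088010 + 0.41·0.498939 = 0.292575
t=1.020000, u=0.292575: f=0.606345 → u ← 0.292575 + 0.41·0.606345 = 0.541177
t=1.430000, u=0.541177: f=0.535516 → u ← 0.541177 + 0.41·0.535516 = 0.760738
u(1.84) ≈ 0.7607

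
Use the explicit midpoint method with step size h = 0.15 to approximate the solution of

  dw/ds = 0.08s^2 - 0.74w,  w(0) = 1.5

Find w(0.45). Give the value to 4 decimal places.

1.0782

Midpoint: k1 = f(s_n, w_n); k2 = f(s_n + h/2, w_n + (h/2)·k1); w_{n+1} = w_n + h·k2.
s=0.000000, w=1.500000:
  k1 = f(0.000000, 1.500000) = -1.110000
  k2 = f(0.075000, 1.416750) = -1.047945
  w ← 1.500000 + 0.15·(-1.047945) = 1.342808
s=0.150000, w=1.342808:
  k1 = f(0.150000, 1.342808) = -0.991878
  k2 = f(0.225000, 1.268417) = -0.934579
  w ← 1.342808 + 0.15·(-0.934579) = 1.202621
s=0.300000, w=1.202621:
  k1 = f(0.300000, 1.202621) = -0.882740
  k2 = f(0.375000, 1.136416) = -0.829698
  w ← 1.202621 + 0.15·(-0.829698) = 1.078167
w(0.45) ≈ 1.0782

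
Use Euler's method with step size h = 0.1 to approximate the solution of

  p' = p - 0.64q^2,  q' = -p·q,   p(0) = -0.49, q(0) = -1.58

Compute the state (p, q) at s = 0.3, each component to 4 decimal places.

-1.2401, -1.9407

Euler on (p,q): p_{n+1} = p_n + h·p', q_{n+1} = q_n + h·q'.
0.000000: (-0.490000, -1.580000); f=(-2.087696, -0.774200) → (-0.698770, -1.657420)
0.100000: (-0.698770, -1.657420); f=(-2.456876, -1.158155) → (-0.944457, -1.773235)
0.200000: (-0.944457, -1.773235); f=(-2.956850, -1.674745) → (-1.240142, -1.940710)
(p(0.3), q(0.3)) ≈ (-1.2401, -1.9407)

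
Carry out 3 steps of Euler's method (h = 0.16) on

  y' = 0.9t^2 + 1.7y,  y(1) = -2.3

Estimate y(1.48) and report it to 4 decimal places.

-4.0032

Euler: y_{n+1} = y_n + h·f(t_n, y_n).
t=1.000000, y=-2.300000: f=-3.010000 → y ← -2.300000 + 0.16·(-3.010000) = -2.781600
t=1.160000, y=-2.781600: f=-3.517680 → y ← -2.781600 + 0.16·(-3.517680) = -3.344429
t=1.320000, y=-3.344429: f=-4.117369 → y ← -3.344429 + 0.16·(-4.117369) = -4.003208
y(1.48) ≈ -4.0032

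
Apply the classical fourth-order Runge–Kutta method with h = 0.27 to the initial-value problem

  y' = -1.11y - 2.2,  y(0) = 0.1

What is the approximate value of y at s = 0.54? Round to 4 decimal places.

RK4: k1 = f(s_n, y_n); k2 = f(s_n + h/2, y_n + (h/2)·k1); k3 = f(s_n + h/2, y_n + (h/2)·k2); k4 = f(s_n + h, y_n + h·k3); y_{n+1} = y_n + (h/6)·(k1 + 2k2 + 2k3 + k4).
s=0.000000, y=0.100000:
  k1 = f(0.000000, 0.100000) = -2.311000
  k2 = f(0.135000, -0.211985) = -1.964697
  k3 = f(0.135000, -0.165234) = -2.016590
  k4 = f(0.270000, -0.444479) = -1.706628
  y ← 0.100000 + (0.27/6)·(k1 + 2k2 + 2k3 + k4) = -0.439109
s=0.270000, y=-0.439109:
  k1 = f(0.270000, -0.439109) = -1.712589
  k2 = f(0.405000, -0.670309) = -1.455957
  k3 = f(0.405000, -0.635663) = -1.494414
  k4 = f(0.540000, -0.842601) = -1.264713
  y ← -0.439109 + (0.27/6)·(k1 + 2k2 + 2k3 + k4) = -0.838621
y(0.54) ≈ -0.8386

-0.8386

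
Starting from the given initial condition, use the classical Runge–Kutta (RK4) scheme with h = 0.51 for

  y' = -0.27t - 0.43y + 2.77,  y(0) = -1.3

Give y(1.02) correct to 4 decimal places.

1.3268

RK4: k1 = f(t_n, y_n); k2 = f(t_n + h/2, y_n + (h/2)·k1); k3 = f(t_n + h/2, y_n + (h/2)·k2); k4 = f(t_n + h, y_n + h·k3); y_{n+1} = y_n + (h/6)·(k1 + 2k2 + 2k3 + k4).
t=0.000000, y=-1.300000:
  k1 = f(0.000000, -1.300000) = 3.329000
  k2 = f(0.255000, -0.451105) = 2.895125
  k3 = f(0.255000, -0.561743) = 2.942700
  k4 = f(0.510000, 0.200777) = 2.545966
  y ← -1.300000 + (0.51/6)·(k1 + 2k2 + 2k3 + k4) = 0.191802
t=0.510000, y=0.191802:
  k1 = f(0.510000, 0.191802) = 2.549825
  k2 = f(0.765000, 0.842008) = 2.201387
  k3 = f(0.765000, 0.753156) = 2.239593
  k4 = f(1.020000, 1.333995) = 1.920982
  y ← 0.191802 + (0.51/6)·(k1 + 2k2 + 2k3 + k4) = 1.326787
y(1.02) ≈ 1.3268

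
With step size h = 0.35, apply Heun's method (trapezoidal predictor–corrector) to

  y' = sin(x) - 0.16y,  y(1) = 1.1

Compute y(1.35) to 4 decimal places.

1.3499

Heun: k1 = f(x_n, y_n); k2 = f(x_n + h, y_n + h·k1); y_{n+1} = y_n + (h/2)·(k1 + k2).
x=1.000000, y=1.100000:
  k1 = f(1.000000, 1.100000) = 0.665471
  k2 = f(1.350000, 1.332915) = 0.762457
  y ← 1.100000 + (0.35/2)·(0.665471 + 0.762457) = 1.349887
y(1.35) ≈ 1.3499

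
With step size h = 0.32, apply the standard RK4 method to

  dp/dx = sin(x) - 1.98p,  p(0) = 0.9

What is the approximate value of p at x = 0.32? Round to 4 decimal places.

0.5200

RK4: k1 = f(x_n, p_n); k2 = f(x_n + h/2, p_n + (h/2)·k1); k3 = f(x_n + h/2, p_n + (h/2)·k2); k4 = f(x_n + h, p_n + h·k3); p_{n+1} = p_n + (h/6)·(k1 + 2k2 + 2k3 + k4).
x=0.000000, p=0.900000:
  k1 = f(0.000000, 0.900000) = -1.782000
  k2 = f(0.160000, 0.614880) = -1.058144
  k3 = f(0.160000, 0.730697) = -1.287462
  k4 = f(0.320000, 0.488012) = -0.651698
  p ← 0.900000 + (0.32/6)·(k1 + 2k2 + 2k3 + k4) = 0.520005
p(0.32) ≈ 0.5200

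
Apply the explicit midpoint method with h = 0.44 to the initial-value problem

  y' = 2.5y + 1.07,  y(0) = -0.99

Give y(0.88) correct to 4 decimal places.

Midpoint: k1 = f(s_n, y_n); k2 = f(s_n + h/2, y_n + (h/2)·k1); y_{n+1} = y_n + h·k2.
s=0.000000, y=-0.990000:
  k1 = f(0.000000, -0.990000) = -1.405000
  k2 = f(0.220000, -1.299100) = -2.177750
  y ← -0.990000 + 0.44·(-2.177750) = -1.948210
s=0.440000, y=-1.948210:
  k1 = f(0.440000, -1.948210) = -3.800525
  k2 = f(0.660000, -2.784326) = -5.890814
  y ← -1.948210 + 0.44·(-5.890814) = -4.540168
y(0.88) ≈ -4.5402

-4.5402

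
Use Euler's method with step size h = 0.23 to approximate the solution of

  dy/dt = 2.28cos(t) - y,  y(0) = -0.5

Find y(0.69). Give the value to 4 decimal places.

Euler: y_{n+1} = y_n + h·f(t_n, y_n).
t=0.000000, y=-0.500000: f=2.780000 → y ← -0.500000 + 0.23·2.780000 = 0.139400
t=0.230000, y=0.139400: f=2.080559 → y ← 0.139400 + 0.23·2.080559 = 0.617929
t=0.460000, y=0.617929: f=1.425071 → y ← 0.617929 + 0.23·1.425071 = 0.945695
y(0.69) ≈ 0.9457

0.9457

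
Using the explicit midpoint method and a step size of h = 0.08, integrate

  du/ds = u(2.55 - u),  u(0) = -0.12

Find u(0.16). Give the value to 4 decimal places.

-0.1842

Midpoint: k1 = f(s_n, u_n); k2 = f(s_n + h/2, u_n + (h/2)·k1); u_{n+1} = u_n + h·k2.
s=0.000000, u=-0.120000:
  k1 = f(0.000000, -0.120000) = -0.320400
  k2 = f(0.040000, -0.132816) = -0.356321
  u ← -0.120000 + 0.08·(-0.356321) = -0.148506
s=0.080000, u=-0.148506:
  k1 = f(0.080000, -0.148506) = -0.400743
  k2 = f(0.120000, -0.164535) = -0.446637
  u ← -0.148506 + 0.08·(-0.446637) = -0.184237
u(0.16) ≈ -0.1842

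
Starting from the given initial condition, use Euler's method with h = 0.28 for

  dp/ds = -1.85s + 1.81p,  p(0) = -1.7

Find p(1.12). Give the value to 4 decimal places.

Euler: p_{n+1} = p_n + h·f(s_n, p_n).
s=0.000000, p=-1.700000: f=-3.077000 → p ← -1.700000 + 0.28·(-3.077000) = -2.561560
s=0.280000, p=-2.561560: f=-5.154424 → p ← -2.561560 + 0.28·(-5.154424) = -4.004799
s=0.560000, p=-4.004799: f=-8.284685 → p ← -4.004799 + 0.28·(-8.284685) = -6.324511
s=0.840000, p=-6.324511: f=-13.001364 → p ← -6.324511 + 0.28·(-13.001364) = -9.964892
p(1.12) ≈ -9.9649

-9.9649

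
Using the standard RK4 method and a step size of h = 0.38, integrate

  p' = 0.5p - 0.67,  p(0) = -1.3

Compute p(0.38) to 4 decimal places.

-1.8524

RK4: k1 = f(x_n, p_n); k2 = f(x_n + h/2, p_n + (h/2)·k1); k3 = f(x_n + h/2, p_n + (h/2)·k2); k4 = f(x_n + h, p_n + h·k3); p_{n+1} = p_n + (h/6)·(k1 + 2k2 + 2k3 + k4).
x=0.000000, p=-1.300000:
  k1 = f(0.000000, -1.300000) = -1.320000
  k2 = f(0.190000, -1.550800) = -1.445400
  k3 = f(0.190000, -1.574626) = -1.457313
  k4 = f(0.380000, -1.853779) = -1.596889
  p ← -1.300000 + (0.38/6)·(k1 + 2k2 + 2k3 + k4) = -1.852413
p(0.38) ≈ -1.8524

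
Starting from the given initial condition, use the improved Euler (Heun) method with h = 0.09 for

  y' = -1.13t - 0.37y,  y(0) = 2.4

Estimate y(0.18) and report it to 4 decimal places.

2.2274

Heun: k1 = f(t_n, y_n); k2 = f(t_n + h, y_n + h·k1); y_{n+1} = y_n + (h/2)·(k1 + k2).
t=0.000000, y=2.400000:
  k1 = f(0.000000, 2.400000) = -0.888000
  k2 = f(0.090000, 2.320080) = -0.960130
  y ← 2.400000 + (0.09/2)·(-0.888000 + (-0.960130)) = 2.316834
t=0.090000, y=2.316834:
  k1 = f(0.090000, 2.316834) = -0.958929
  k2 = f(0.180000, 2.230531) = -1.028696
  y ← 2.316834 + (0.09/2)·(-0.958929 + (-1.028696)) = 2.227391
y(0.18) ≈ 2.2274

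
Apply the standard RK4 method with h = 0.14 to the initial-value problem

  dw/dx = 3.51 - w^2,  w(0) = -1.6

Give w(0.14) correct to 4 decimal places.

-1.4336

RK4: k1 = f(x_n, w_n); k2 = f(x_n + h/2, w_n + (h/2)·k1); k3 = f(x_n + h/2, w_n + (h/2)·k2); k4 = f(x_n + h, w_n + h·k3); w_{n+1} = w_n + (h/6)·(k1 + 2k2 + 2k3 + k4).
x=0.000000, w=-1.600000:
  k1 = f(0.000000, -1.600000) = 0.950000
  k2 = f(0.070000, -1.533500) = 1.158378
  k3 = f(0.070000, -1.518914) = 1.202902
  k4 = f(0.140000, -1.431594) = 1.460539
  w ← -1.600000 + (0.14/6)·(k1 + 2k2 + 2k3 + k4) = -1.433561
w(0.14) ≈ -1.4336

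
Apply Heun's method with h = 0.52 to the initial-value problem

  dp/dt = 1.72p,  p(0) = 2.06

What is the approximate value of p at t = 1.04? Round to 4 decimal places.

Heun: k1 = f(t_n, p_n); k2 = f(t_n + h, p_n + h·k1); p_{n+1} = p_n + (h/2)·(k1 + k2).
t=0.000000, p=2.060000:
  k1 = f(0.000000, 2.060000) = 3.543200
  k2 = f(0.520000, 3.902464) = 6.712238
  p ← 2.060000 + (0.52/2)·(3.543200 + 6.712238) = 4.726414
t=0.520000, p=4.726414:
  k1 = f(0.520000, 4.726414) = 8.129432
  k2 = f(1.040000, 8.953718) = 15.400396
  p ← 4.726414 + (0.52/2)·(8.129432 + 15.400396) = 10.844169
p(1.04) ≈ 10.8442

10.8442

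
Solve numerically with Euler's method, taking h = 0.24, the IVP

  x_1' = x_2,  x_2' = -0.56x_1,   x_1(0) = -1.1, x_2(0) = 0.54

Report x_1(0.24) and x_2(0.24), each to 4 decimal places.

Euler on (x_1,x_2): x_1_{n+1} = x_1_n + h·x_1', x_2_{n+1} = x_2_n + h·x_2'.
0.000000: (-1.100000, 0.540000); f=(0.540000, 0.616000) → (-0.970400, 0.687840)
(x_1(0.24), x_2(0.24)) ≈ (-0.9704, 0.6878)

-0.9704, 0.6878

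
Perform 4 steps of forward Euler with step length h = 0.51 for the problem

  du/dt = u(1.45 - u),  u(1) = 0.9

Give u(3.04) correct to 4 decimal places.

1.4389

Euler: u_{n+1} = u_n + h·f(t_n, u_n).
t=1.000000, u=0.900000: f=0.495000 → u ← 0.900000 + 0.51·0.495000 = 1.152450
t=1.510000, u=1.152450: f=0.342911 → u ← 1.152450 + 0.51·0.342911 = 1.327335
t=2.020000, u=1.327335: f=0.162818 → u ← 1.327335 + 0.51·0.162818 = 1.410372
t=2.530000, u=1.410372: f=0.055890 → u ← 1.410372 + 0.51·0.055890 = 1.438876
u(3.04) ≈ 1.4389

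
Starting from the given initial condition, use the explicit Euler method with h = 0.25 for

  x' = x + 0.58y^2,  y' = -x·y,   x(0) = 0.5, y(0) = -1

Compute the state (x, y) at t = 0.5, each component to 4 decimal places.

Euler on (x,y): x_{n+1} = x_n + h·x', y_{n+1} = y_n + h·y'.
0.000000: (0.500000, -1.000000); f=(1.080000, 0.500000) → (0.770000, -0.875000)
0.250000: (0.770000, -0.875000); f=(1.214063, 0.673750) → (1.073516, -0.706562)
(x(0.5), y(0.5)) ≈ (1.0735, -0.7066)

1.0735, -0.7066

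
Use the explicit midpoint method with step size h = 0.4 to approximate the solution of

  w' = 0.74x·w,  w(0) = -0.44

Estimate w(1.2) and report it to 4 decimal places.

Midpoint: k1 = f(x_n, w_n); k2 = f(x_n + h/2, w_n + (h/2)·k1); w_{n+1} = w_n + h·k2.
x=0.000000, w=-0.440000:
  k1 = f(0.000000, -0.440000) = 0.000000
  k2 = f(0.200000, -0.440000) = -0.065120
  w ← -0.440000 + 0.4·(-0.065120) = -0.466048
x=0.400000, w=-0.466048:
  k1 = f(0.400000, -0.466048) = -0.137950
  k2 = f(0.600000, -0.493638) = -0.219175
  w ← -0.466048 + 0.4·(-0.219175) = -0.553718
x=0.800000, w=-0.553718:
  k1 = f(0.800000, -0.553718) = -0.327801
  k2 = f(1.000000, -0.619278) = -0.458266
  w ← -0.553718 + 0.4·(-0.458266) = -0.737025
w(1.2) ≈ -0.7370

-0.7370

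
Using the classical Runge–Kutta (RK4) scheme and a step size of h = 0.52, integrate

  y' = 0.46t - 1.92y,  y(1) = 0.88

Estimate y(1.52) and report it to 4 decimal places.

RK4: k1 = f(t_n, y_n); k2 = f(t_n + h/2, y_n + (h/2)·k1); k3 = f(t_n + h/2, y_n + (h/2)·k2); k4 = f(t_n + h, y_n + h·k3); y_{n+1} = y_n + (h/6)·(k1 + 2k2 + 2k3 + k4).
t=1.000000, y=0.880000:
  k1 = f(1.000000, 0.880000) = -1.229600
  k2 = f(1.260000, 0.560304) = -0.496184
  k3 = f(1.260000, 0.750992) = -0.862305
  k4 = f(1.520000, 0.431601) = -0.129475
  y ← 0.880000 + (0.52/6)·(k1 + 2k2 + 2k3 + k4) = 0.526742
y(1.52) ≈ 0.5267

0.5267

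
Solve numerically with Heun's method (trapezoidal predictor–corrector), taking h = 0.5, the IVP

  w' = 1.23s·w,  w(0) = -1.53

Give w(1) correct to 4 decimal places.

Heun: k1 = f(s_n, w_n); k2 = f(s_n + h, w_n + h·k1); w_{n+1} = w_n + (h/2)·(k1 + k2).
s=0.000000, w=-1.530000:
  k1 = f(0.000000, -1.530000) = 0.000000
  k2 = f(0.500000, -1.530000) = -0.940950
  w ← -1.530000 + (0.5/2)·(0.000000 + (-0.940950)) = -1.765238
s=0.500000, w=-1.765238:
  k1 = f(0.500000, -1.765238) = -1.085621
  k2 = f(1.000000, -2.308048) = -2.838899
  w ← -1.765238 + (0.5/2)·(-1.085621 + (-2.838899)) = -2.746368
w(1) ≈ -2.7464

-2.7464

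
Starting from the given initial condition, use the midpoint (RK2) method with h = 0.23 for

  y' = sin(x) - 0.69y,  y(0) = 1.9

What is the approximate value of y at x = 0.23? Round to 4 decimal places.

Midpoint: k1 = f(x_n, y_n); k2 = f(x_n + h/2, y_n + (h/2)·k1); y_{n+1} = y_n + h·k2.
x=0.000000, y=1.900000:
  k1 = f(0.000000, 1.900000) = -1.311000
  k2 = f(0.115000, 1.749235) = -1.092225
  y ← 1.900000 + 0.23·(-1.092225) = 1.648788
y(0.23) ≈ 1.6488

1.6488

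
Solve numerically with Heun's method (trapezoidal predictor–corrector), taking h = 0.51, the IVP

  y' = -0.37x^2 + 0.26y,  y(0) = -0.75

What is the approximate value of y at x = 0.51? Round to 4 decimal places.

Heun: k1 = f(x_n, y_n); k2 = f(x_n + h, y_n + h·k1); y_{n+1} = y_n + (h/2)·(k1 + k2).
x=0.000000, y=-0.750000:
  k1 = f(0.000000, -0.750000) = -0.195000
  k2 = f(0.510000, -0.849450) = -0.317094
  y ← -0.750000 + (0.51/2)·(-0.195000 + (-0.317094)) = -0.880584
y(0.51) ≈ -0.8806

-0.8806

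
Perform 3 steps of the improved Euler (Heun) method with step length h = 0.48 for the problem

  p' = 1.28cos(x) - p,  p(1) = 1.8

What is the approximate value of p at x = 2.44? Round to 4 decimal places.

Heun: k1 = f(x_n, p_n); k2 = f(x_n + h, p_n + h·k1); p_{n+1} = p_n + (h/2)·(k1 + k2).
x=1.000000, p=1.800000:
  k1 = f(1.000000, 1.800000) = -1.108413
  k2 = f(1.480000, 1.267962) = -1.151902
  p ← 1.800000 + (0.48/2)·(-1.108413 + (-1.151902)) = 1.257524
x=1.480000, p=1.257524:
  k1 = f(1.480000, 1.257524) = -1.141465
  k2 = f(1.960000, 0.709621) = -1.195320
  p ← 1.257524 + (0.48/2)·(-1.141465 + (-1.195320)) = 0.696696
x=1.960000, p=0.696696:
  k1 = f(1.960000, 0.696696) = -1.182394
  k2 = f(2.440000, 0.129147) = -1.106830
  p ← 0.696696 + (0.48/2)·(-1.182394 + (-1.106830)) = 0.147282
p(2.44) ≈ 0.1473

0.1473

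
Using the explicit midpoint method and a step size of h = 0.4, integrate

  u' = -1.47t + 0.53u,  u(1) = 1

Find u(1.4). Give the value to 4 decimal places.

0.4665

Midpoint: k1 = f(t_n, u_n); k2 = f(t_n + h/2, u_n + (h/2)·k1); u_{n+1} = u_n + h·k2.
t=1.000000, u=1.000000:
  k1 = f(1.000000, 1.000000) = -0.940000
  k2 = f(1.200000, 0.812000) = -1.333640
  u ← 1.000000 + 0.4·(-1.333640) = 0.466544
u(1.4) ≈ 0.4665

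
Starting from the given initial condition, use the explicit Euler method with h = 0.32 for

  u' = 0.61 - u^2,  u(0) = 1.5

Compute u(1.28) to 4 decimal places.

Euler: u_{n+1} = u_n + h·f(s_n, u_n).
s=0.000000, u=1.500000: f=-1.640000 → u ← 1.500000 + 0.32·(-1.640000) = 0.975200
s=0.320000, u=0.975200: f=-0.341015 → u ← 0.975200 + 0.32·(-0.341015) = 0.866075
s=0.640000, u=0.866075: f=-0.140086 → u ← 0.866075 + 0.32·(-0.140086) = 0.821248
s=0.960000, u=0.821248: f=-0.064448 → u ← 0.821248 + 0.32·(-0.064448) = 0.800624
u(1.28) ≈ 0.8006

0.8006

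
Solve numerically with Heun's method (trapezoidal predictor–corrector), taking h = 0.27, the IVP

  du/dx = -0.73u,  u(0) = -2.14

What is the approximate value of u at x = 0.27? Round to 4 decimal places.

Heun: k1 = f(x_n, u_n); k2 = f(x_n + h, u_n + h·k1); u_{n+1} = u_n + (h/2)·(k1 + k2).
x=0.000000, u=-2.140000:
  k1 = f(0.000000, -2.140000) = 1.562200
  k2 = f(0.270000, -1.718206) = 1.254290
  u ← -2.140000 + (0.27/2)·(1.562200 + 1.254290) = -1.759774
u(0.27) ≈ -1.7598

-1.7598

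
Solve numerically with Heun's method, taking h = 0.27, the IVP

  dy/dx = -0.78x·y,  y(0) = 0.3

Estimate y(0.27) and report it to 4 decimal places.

0.2915

Heun: k1 = f(x_n, y_n); k2 = f(x_n + h, y_n + h·k1); y_{n+1} = y_n + (h/2)·(k1 + k2).
x=0.000000, y=0.300000:
  k1 = f(0.000000, 0.300000) = 0.000000
  k2 = f(0.270000, 0.300000) = -0.063180
  y ← 0.300000 + (0.27/2)·(0.000000 + (-0.063180)) = 0.291471
y(0.27) ≈ 0.2915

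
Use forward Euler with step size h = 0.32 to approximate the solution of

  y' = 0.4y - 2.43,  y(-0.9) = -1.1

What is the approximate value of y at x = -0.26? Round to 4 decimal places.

-3.0544

Euler: y_{n+1} = y_n + h·f(x_n, y_n).
x=-0.900000, y=-1.100000: f=-2.870000 → y ← -1.100000 + 0.32·(-2.870000) = -2.018400
x=-0.580000, y=-2.018400: f=-3.237360 → y ← -2.018400 + 0.32·(-3.237360) = -3.054355
y(-0.26) ≈ -3.0544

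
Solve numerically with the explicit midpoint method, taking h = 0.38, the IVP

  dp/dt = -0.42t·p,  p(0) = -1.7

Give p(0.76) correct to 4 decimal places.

-1.5030

Midpoint: k1 = f(t_n, p_n); k2 = f(t_n + h/2, p_n + (h/2)·k1); p_{n+1} = p_n + h·k2.
t=0.000000, p=-1.700000:
  k1 = f(0.000000, -1.700000) = 0.000000
  k2 = f(0.190000, -1.700000) = 0.135660
  p ← -1.700000 + 0.38·0.135660 = -1.648449
t=0.380000, p=-1.648449:
  k1 = f(0.380000, -1.648449) = 0.263092
  k2 = f(0.570000, -1.598462) = 0.382672
  p ← -1.648449 + 0.38·0.382672 = -1.503034
p(0.76) ≈ -1.5030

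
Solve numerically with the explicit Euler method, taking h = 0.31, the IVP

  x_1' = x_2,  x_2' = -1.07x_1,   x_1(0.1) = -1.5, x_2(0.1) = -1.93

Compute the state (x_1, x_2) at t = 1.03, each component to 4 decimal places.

Euler on (x_1,x_2): x_1_{n+1} = x_1_n + h·x_1', x_2_{n+1} = x_2_n + h·x_2'.
0.100000: (-1.500000, -1.930000); f=(-1.930000, 1.605000) → (-2.098300, -1.432450)
0.410000: (-2.098300, -1.432450); f=(-1.432450, 2.245181) → (-2.542359, -0.736444)
0.720000: (-2.542359, -0.736444); f=(-0.736444, 2.720325) → (-2.770657, 0.106857)
(x_1(1.03), x_2(1.03)) ≈ (-2.7707, 0.1069)

-2.7707, 0.1069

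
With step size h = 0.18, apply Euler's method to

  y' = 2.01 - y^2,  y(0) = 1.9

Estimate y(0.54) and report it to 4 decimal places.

Euler: y_{n+1} = y_n + h·f(x_n, y_n).
x=0.000000, y=1.900000: f=-1.600000 → y ← 1.900000 + 0.18·(-1.600000) = 1.612000
x=0.180000, y=1.612000: f=-0.588544 → y ← 1.612000 + 0.18·(-0.588544) = 1.506062
x=0.360000, y=1.506062: f=-0.258223 → y ← 1.506062 + 0.18·(-0.258223) = 1.459582
y(0.54) ≈ 1.4596

1.4596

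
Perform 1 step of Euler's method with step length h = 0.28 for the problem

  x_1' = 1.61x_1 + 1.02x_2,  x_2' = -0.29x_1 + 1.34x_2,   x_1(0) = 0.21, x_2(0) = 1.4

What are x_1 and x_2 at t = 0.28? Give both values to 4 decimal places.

0.7045, 1.9082

Euler on (x_1,x_2): x_1_{n+1} = x_1_n + h·x_1', x_2_{n+1} = x_2_n + h·x_2'.
0.000000: (0.210000, 1.400000); f=(1.766100, 1.815100) → (0.704508, 1.908228)
(x_1(0.28), x_2(0.28)) ≈ (0.7045, 1.9082)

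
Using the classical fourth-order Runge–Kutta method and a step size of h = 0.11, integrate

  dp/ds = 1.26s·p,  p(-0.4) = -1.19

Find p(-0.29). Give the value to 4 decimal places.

-1.1344

RK4: k1 = f(s_n, p_n); k2 = f(s_n + h/2, p_n + (h/2)·k1); k3 = f(s_n + h/2, p_n + (h/2)·k2); k4 = f(s_n + h, p_n + h·k3); p_{n+1} = p_n + (h/6)·(k1 + 2k2 + 2k3 + k4).
s=-0.400000, p=-1.190000:
  k1 = f(-0.400000, -1.190000) = 0.599760
  k2 = f(-0.345000, -1.157013) = 0.502954
  k3 = f(-0.345000, -1.162338) = 0.505268
  k4 = f(-0.290000, -1.134421) = 0.414517
  p ← -1.190000 + (0.11/6)·(k1 + 2k2 + 2k3 + k4) = -1.134437
p(-0.29) ≈ -1.1344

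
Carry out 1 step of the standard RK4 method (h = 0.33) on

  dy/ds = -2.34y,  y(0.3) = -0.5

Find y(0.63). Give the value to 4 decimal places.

-0.2320

RK4: k1 = f(s_n, y_n); k2 = f(s_n + h/2, y_n + (h/2)·k1); k3 = f(s_n + h/2, y_n + (h/2)·k2); k4 = f(s_n + h, y_n + h·k3); y_{n+1} = y_n + (h/6)·(k1 + 2k2 + 2k3 + k4).
s=0.300000, y=-0.500000:
  k1 = f(0.300000, -0.500000) = 1.170000
  k2 = f(0.465000, -0.306950) = 0.718263
  k3 = f(0.465000, -0.381487) = 0.892679
  k4 = f(0.630000, -0.205416) = 0.480674
  y ← -0.500000 + (0.33/6)·(k1 + 2k2 + 2k3 + k4) = -0.232009
y(0.63) ≈ -0.2320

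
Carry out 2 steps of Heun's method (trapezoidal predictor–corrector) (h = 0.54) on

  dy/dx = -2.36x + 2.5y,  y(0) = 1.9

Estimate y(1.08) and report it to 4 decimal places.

Heun: k1 = f(x_n, y_n); k2 = f(x_n + h, y_n + h·k1); y_{n+1} = y_n + (h/2)·(k1 + k2).
x=0.000000, y=1.900000:
  k1 = f(0.000000, 1.900000) = 4.750000
  k2 = f(0.540000, 4.465000) = 9.888100
  y ← 1.900000 + (0.54/2)·(4.750000 + 9.888100) = 5.852287
x=0.540000, y=5.852287:
  k1 = f(0.540000, 5.852287) = 13.356318
  k2 = f(1.080000, 13.064698) = 30.112946
  y ← 5.852287 + (0.54/2)·(13.356318 + 30.112946) = 17.588988
y(1.08) ≈ 17.5890

17.5890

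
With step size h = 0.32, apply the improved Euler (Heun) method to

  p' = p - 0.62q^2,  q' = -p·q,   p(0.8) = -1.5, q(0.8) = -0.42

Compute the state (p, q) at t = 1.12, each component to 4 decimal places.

-2.1182, -0.7212

Heun on (p,q): k1 = f(t_n, state_n); k2 = f(t_n + h, state_n + h·k1); state_{n+1} = state_n + (h/2)·(k1 + k2).
0.800000: (-1.500000, -0.420000)
  k1 = (-1.609368, -0.630000)
  predictor → (-2.014998, -0.621600)
  k2 = (-2.254557, -1.252523)
  → (-2.118228, -0.721204)
(p(1.12), q(1.12)) ≈ (-2.1182, -0.7212)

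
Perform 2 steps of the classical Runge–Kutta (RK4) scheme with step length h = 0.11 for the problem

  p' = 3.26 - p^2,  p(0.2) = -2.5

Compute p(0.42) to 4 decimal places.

-3.8087

RK4: k1 = f(t_n, p_n); k2 = f(t_n + h/2, p_n + (h/2)·k1); k3 = f(t_n + h/2, p_n + (h/2)·k2); k4 = f(t_n + h, p_n + h·k3); p_{n+1} = p_n + (h/6)·(k1 + 2k2 + 2k3 + k4).
t=0.200000, p=-2.500000:
  k1 = f(0.200000, -2.500000) = -2.990000
  k2 = f(0.255000, -2.664450) = -3.839294
  k3 = f(0.255000, -2.711161) = -4.090395
  k4 = f(0.310000, -2.949943) = -5.442166
  p ← -2.500000 + (0.11/6)·(k1 + 2k2 + 2k3 + k4) = -2.945345
t=0.310000, p=-2.945345:
  k1 = f(0.310000, -2.945345) = -5.415057
  k2 = f(0.365000, -3.243173) = -7.258172
  k3 = f(0.365000, -3.344544) = -7.925977
  k4 = f(0.420000, -3.817202) = -11.311035
  p ← -2.945345 + (0.11/6)·(k1 + 2k2 + 2k3 + k4) = -3.808742
p(0.42) ≈ -3.8087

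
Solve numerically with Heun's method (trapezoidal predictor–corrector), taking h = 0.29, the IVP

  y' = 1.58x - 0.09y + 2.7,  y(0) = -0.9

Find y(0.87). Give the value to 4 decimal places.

2.0112

Heun: k1 = f(x_n, y_n); k2 = f(x_n + h, y_n + h·k1); y_{n+1} = y_n + (h/2)·(k1 + k2).
x=0.000000, y=-0.900000:
  k1 = f(0.000000, -0.900000) = 2.781000
  k2 = f(0.290000, -0.093510) = 3.166616
  y ← -0.900000 + (0.29/2)·(2.781000 + 3.166616) = -0.037596
x=0.290000, y=-0.037596:
  k1 = f(0.290000, -0.037596) = 3.161584
  k2 = f(0.580000, 0.879264) = 3.537266
  y ← -0.037596 + (0.29/2)·(3.161584 + 3.537266) = 0.933738
x=0.580000, y=0.933738:
  k1 = f(0.580000, 0.933738) = 3.532364
  k2 = f(0.870000, 1.958123) = 3.898369
  y ← 0.933738 + (0.29/2)·(3.532364 + 3.898369) = 2.011194
y(0.87) ≈ 2.0112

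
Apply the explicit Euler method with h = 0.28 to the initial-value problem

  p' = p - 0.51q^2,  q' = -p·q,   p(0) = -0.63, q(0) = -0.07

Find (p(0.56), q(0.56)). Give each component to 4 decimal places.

Euler on (p,q): p_{n+1} = p_n + h·p', q_{n+1} = q_n + h·q'.
0.000000: (-0.630000, -0.070000); f=(-0.632499, -0.044100) → (-0.807100, -0.082348)
0.280000: (-0.807100, -0.082348); f=(-0.810558, -0.066463) → (-1.034056, -0.100958)
(p(0.56), q(0.56)) ≈ (-1.0341, -0.1010)

-1.0341, -0.1010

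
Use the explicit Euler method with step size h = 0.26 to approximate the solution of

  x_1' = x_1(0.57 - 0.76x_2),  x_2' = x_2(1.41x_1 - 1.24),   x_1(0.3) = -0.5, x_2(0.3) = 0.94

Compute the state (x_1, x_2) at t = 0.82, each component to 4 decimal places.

-0.5084, 0.2329

Euler on (x_1,x_2): x_1_{n+1} = x_1_n + h·x_1', x_2_{n+1} = x_2_n + h·x_2'.
0.300000: (-0.500000, 0.940000); f=(0.072200, -1.828300) → (-0.481228, 0.464642)
0.560000: (-0.481228, 0.464642); f=(-0.104365, -0.891430) → (-0.508363, 0.232870)
(x_1(0.82), x_2(0.82)) ≈ (-0.5084, 0.2329)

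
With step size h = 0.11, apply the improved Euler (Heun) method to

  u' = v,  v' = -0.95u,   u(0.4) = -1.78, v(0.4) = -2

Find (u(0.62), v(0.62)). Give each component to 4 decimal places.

-2.1766, -1.5842

Heun on (u,v): k1 = f(t_n, state_n); k2 = f(t_n + h, state_n + h·k1); state_{n+1} = state_n + (h/2)·(k1 + k2).
0.400000: (-1.780000, -2.000000)
  k1 = (-2.000000, 1.691000)
  predictor → (-2.000000, -1.813990)
  k2 = (-1.813990, 1.900000)
  → (-1.989769, -1.802495)
0.510000: (-1.989769, -1.802495)
  k1 = (-1.802495, 1.890281)
  predictor → (-2.188044, -1.594564)
  k2 = (-1.594564, 2.078642)
  → (-2.176608, -1.584204)
(u(0.62), v(0.62)) ≈ (-2.1766, -1.5842)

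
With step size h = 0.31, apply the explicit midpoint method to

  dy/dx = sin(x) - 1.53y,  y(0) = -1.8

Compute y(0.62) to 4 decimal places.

-0.5860

Midpoint: k1 = f(x_n, y_n); k2 = f(x_n + h/2, y_n + (h/2)·k1); y_{n+1} = y_n + h·k2.
x=0.000000, y=-1.800000:
  k1 = f(0.000000, -1.800000) = 2.754000
  k2 = f(0.155000, -1.373130) = 2.255269
  y ← -1.800000 + 0.31·2.255269 = -1.100867
x=0.310000, y=-1.100867:
  k1 = f(0.310000, -1.100867) = 1.989385
  k2 = f(0.465000, -0.792512) = 1.660966
  y ← -1.100867 + 0.31·1.660966 = -0.585967
y(0.62) ≈ -0.5860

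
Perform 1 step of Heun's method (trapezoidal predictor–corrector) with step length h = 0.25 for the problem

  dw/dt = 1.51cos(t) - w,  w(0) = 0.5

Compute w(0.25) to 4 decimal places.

0.7151

Heun: k1 = f(t_n, w_n); k2 = f(t_n + h, w_n + h·k1); w_{n+1} = w_n + (h/2)·(k1 + k2).
t=0.000000, w=0.500000:
  k1 = f(0.000000, 0.500000) = 1.010000
  k2 = f(0.250000, 0.752500) = 0.710558
  w ← 0.500000 + (0.25/2)·(1.010000 + 0.710558) = 0.715070
w(0.25) ≈ 0.7151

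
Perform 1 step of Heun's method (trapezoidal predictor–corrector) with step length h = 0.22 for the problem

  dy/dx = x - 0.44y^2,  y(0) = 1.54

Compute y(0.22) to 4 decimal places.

Heun: k1 = f(x_n, y_n); k2 = f(x_n + h, y_n + h·k1); y_{n+1} = y_n + (h/2)·(k1 + k2).
x=0.000000, y=1.540000:
  k1 = f(0.000000, 1.540000) = -1.043504
  k2 = f(0.220000, 1.310429) = -0.535579
  y ← 1.540000 + (0.22/2)·(-1.043504 + (-0.535579)) = 1.366301
y(0.22) ≈ 1.3663

1.3663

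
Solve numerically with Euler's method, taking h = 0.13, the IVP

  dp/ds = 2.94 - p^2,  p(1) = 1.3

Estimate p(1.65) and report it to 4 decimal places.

1.6878

Euler: p_{n+1} = p_n + h·f(s_n, p_n).
s=1.000000, p=1.300000: f=1.250000 → p ← 1.300000 + 0.13·1.250000 = 1.462500
s=1.130000, p=1.462500: f=0.801094 → p ← 1.462500 + 0.13·0.801094 = 1.566642
s=1.260000, p=1.566642: f=0.485632 → p ← 1.566642 + 0.13·0.485632 = 1.629774
s=1.390000, p=1.629774: f=0.283835 → p ← 1.629774 + 0.13·0.283835 = 1.666673
s=1.520000, p=1.666673: f=0.162201 → p ← 1.666673 + 0.13·0.162201 = 1.687759
p(1.65) ≈ 1.6878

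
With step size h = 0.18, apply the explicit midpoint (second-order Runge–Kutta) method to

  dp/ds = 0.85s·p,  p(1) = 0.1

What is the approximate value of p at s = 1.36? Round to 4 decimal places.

Midpoint: k1 = f(s_n, p_n); k2 = f(s_n + h/2, p_n + (h/2)·k1); p_{n+1} = p_n + h·k2.
s=1.000000, p=0.100000:
  k1 = f(1.000000, 0.100000) = 0.085000
  k2 = f(1.090000, 0.107650) = 0.099738
  p ← 0.100000 + 0.18·0.099738 = 0.117953
s=1.180000, p=0.117953:
  k1 = f(1.180000, 0.117953) = 0.118307
  k2 = f(1.270000, 0.128600) = 0.138824
  p ← 0.117953 + 0.18·0.138824 = 0.142941
p(1.36) ≈ 0.1429

0.1429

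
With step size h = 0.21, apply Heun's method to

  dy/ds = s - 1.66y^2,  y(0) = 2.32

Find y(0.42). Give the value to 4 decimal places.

Heun: k1 = f(s_n, y_n); k2 = f(s_n + h, y_n + h·k1); y_{n+1} = y_n + (h/2)·(k1 + k2).
s=0.000000, y=2.320000:
  k1 = f(0.000000, 2.320000) = -8.934784
  k2 = f(0.210000, 0.443695) = -0.116797
  y ← 2.320000 + (0.21/2)·(-8.934784 + (-0.116797)) = 1.369584
s=0.210000, y=1.369584:
  k1 = f(0.210000, 1.369584) = -2.903762
  k2 = f(0.420000, 0.759794) = -0.538296
  y ← 1.369584 + (0.21/2)·(-2.903762 + (-0.538296)) = 1.008168
y(0.42) ≈ 1.0082

1.0082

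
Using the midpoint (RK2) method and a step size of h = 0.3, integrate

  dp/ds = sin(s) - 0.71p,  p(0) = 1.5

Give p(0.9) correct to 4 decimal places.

1.1101

Midpoint: k1 = f(s_n, p_n); k2 = f(s_n + h/2, p_n + (h/2)·k1); p_{n+1} = p_n + h·k2.
s=0.000000, p=1.500000:
  k1 = f(0.000000, 1.500000) = -1.065000
  k2 = f(0.150000, 1.340250) = -0.802139
  p ← 1.500000 + 0.3·(-0.802139) = 1.259358
s=0.300000, p=1.259358:
  k1 = f(0.300000, 1.259358) = -0.598624
  k2 = f(0.450000, 1.169565) = -0.395425
  p ← 1.259358 + 0.3·(-0.395425) = 1.140731
s=0.600000, p=1.140731:
  k1 = f(0.600000, 1.140731) = -0.245276
  k2 = f(0.750000, 1.103939) = -0.102158
  p ← 1.140731 + 0.3·(-0.102158) = 1.110083
p(0.9) ≈ 1.1101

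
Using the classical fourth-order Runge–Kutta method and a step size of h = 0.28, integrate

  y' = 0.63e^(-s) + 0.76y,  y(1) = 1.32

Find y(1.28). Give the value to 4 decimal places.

RK4: k1 = f(s_n, y_n); k2 = f(s_n + h/2, y_n + (h/2)·k1); k3 = f(s_n + h/2, y_n + (h/2)·k2); k4 = f(s_n + h, y_n + h·k3); y_{n+1} = y_n + (h/6)·(k1 + 2k2 + 2k3 + k4).
s=1.000000, y=1.320000:
  k1 = f(1.000000, 1.320000) = 1.234964
  k2 = f(1.140000, 1.492895) = 1.336086
  k3 = f(1.140000, 1.507052) = 1.346846
  k4 = f(1.280000, 1.697117) = 1.464972
  y ← 1.320000 + (0.28/6)·(k1 + 2k2 + 2k3 + k4) = 1.696404
y(1.28) ≈ 1.6964

1.6964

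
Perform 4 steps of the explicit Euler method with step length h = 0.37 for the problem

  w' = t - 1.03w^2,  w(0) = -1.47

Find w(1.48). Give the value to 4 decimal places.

Euler: w_{n+1} = w_n + h·f(t_n, w_n).
t=0.000000, w=-1.470000: f=-2.225727 → w ← -1.470000 + 0.37·(-2.225727) = -2.293519
t=0.370000, w=-2.293519: f=-5.048036 → w ← -2.293519 + 0.37·(-5.048036) = -4.161292
t=0.740000, w=-4.161292: f=-17.095845 → w ← -4.161292 + 0.37·(-17.095845) = -10.486755
t=1.110000, w=-10.486755: f=-112.161193 → w ← -10.486755 + 0.37·(-112.161193) = -51.986396
w(1.48) ≈ -51.9864

-51.9864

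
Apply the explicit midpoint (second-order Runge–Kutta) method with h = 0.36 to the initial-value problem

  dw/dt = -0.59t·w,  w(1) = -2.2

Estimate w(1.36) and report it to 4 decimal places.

-1.7072

Midpoint: k1 = f(t_n, w_n); k2 = f(t_n + h/2, w_n + (h/2)·k1); w_{n+1} = w_n + h·k2.
t=1.000000, w=-2.200000:
  k1 = f(1.000000, -2.200000) = 1.298000
  k2 = f(1.180000, -1.966360) = 1.368980
  w ← -2.200000 + 0.36·1.368980 = -1.707167
w(1.36) ≈ -1.7072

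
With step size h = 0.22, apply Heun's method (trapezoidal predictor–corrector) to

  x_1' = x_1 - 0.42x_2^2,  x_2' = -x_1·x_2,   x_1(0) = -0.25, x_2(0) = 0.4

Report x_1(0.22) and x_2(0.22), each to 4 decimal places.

-0.3283, 0.4258

Heun on (x_1,x_2): k1 = f(x_n, state_n); k2 = f(x_n + h, state_n + h·k1); state_{n+1} = state_n + (h/2)·(k1 + k2).
0.000000: (-0.250000, 0.400000)
  k1 = (-0.317200, 0.100000)
  predictor → (-0.319784, 0.422000)
  k2 = (-0.394579, 0.134949)
  → (-0.328296, 0.425844)
(x_1(0.22), x_2(0.22)) ≈ (-0.3283, 0.4258)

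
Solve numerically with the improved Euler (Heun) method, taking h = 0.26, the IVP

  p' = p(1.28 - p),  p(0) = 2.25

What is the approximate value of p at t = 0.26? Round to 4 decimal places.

Heun: k1 = f(t_n, p_n); k2 = f(t_n + h, p_n + h·k1); p_{n+1} = p_n + (h/2)·(k1 + k2).
t=0.000000, p=2.250000:
  k1 = f(0.000000, 2.250000) = -2.182500
  k2 = f(0.260000, 1.682550) = -0.677311
  p ← 2.250000 + (0.26/2)·(-2.182500 + (-0.677311)) = 1.878225
p(0.26) ≈ 1.8782

1.8782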